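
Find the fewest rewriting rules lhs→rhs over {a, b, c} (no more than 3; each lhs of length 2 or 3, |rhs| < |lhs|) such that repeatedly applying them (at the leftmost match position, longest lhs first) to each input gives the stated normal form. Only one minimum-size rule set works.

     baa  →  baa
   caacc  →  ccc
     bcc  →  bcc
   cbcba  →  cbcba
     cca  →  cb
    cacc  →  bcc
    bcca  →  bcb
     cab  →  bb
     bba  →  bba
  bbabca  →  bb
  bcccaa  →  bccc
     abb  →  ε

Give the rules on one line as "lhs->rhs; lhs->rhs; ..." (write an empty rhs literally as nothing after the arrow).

abb->; ca->b; caa->c

  | baa
  | caacc => ccc
  | bcc
  | cbcba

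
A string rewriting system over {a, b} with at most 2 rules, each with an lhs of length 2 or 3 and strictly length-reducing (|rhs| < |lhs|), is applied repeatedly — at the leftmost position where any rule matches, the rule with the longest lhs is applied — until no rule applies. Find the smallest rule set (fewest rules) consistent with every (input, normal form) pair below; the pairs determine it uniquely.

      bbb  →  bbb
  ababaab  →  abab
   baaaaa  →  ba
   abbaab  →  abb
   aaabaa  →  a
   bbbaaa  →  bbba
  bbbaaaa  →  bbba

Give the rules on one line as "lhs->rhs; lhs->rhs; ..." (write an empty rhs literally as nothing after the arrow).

aa->a; aab->

  | bbb
  | ababaab => abab
  | baaaaa => baaaa => baaa => baa => ba
  | abbaab => abb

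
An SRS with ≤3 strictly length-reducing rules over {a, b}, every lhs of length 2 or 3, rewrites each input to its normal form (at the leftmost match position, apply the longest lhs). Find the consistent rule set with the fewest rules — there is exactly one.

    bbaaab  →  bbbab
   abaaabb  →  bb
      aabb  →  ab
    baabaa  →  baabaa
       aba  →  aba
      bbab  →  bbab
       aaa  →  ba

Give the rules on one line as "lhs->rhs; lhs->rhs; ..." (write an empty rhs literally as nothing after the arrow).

aaa->ba; abb->b

  | bbaaab => bbbab
  | abaaabb => abbabb => babb => bb
  | aabb => ab
  | baabaa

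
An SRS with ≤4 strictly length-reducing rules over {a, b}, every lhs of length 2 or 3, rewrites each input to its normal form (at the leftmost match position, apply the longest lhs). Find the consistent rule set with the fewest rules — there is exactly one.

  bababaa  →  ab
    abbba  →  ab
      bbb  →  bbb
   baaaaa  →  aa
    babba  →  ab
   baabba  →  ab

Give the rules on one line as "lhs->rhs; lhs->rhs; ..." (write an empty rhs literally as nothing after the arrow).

ba->; baa->ab; bba->ab

  | bababaa => babaa => baa => ab
  | abbba => abab => ab
  | bbb
  | baaaaa => abaaa => aaba => aa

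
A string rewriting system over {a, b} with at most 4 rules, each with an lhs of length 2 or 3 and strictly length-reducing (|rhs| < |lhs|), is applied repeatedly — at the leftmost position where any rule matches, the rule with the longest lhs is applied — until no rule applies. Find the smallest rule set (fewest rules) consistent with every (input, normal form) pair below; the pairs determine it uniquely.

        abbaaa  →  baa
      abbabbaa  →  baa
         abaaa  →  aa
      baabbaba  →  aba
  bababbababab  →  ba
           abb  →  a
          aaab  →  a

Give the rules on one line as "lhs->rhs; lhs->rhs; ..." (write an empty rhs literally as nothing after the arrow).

aaa->ba; bab->a; bb->

  | abbaaa => aaaa => baa
  | abbabbaa => aabbaa => aaaa => baa
  | abaaa => abba => aa
  | baabbaba => baaaba => bbaba => aba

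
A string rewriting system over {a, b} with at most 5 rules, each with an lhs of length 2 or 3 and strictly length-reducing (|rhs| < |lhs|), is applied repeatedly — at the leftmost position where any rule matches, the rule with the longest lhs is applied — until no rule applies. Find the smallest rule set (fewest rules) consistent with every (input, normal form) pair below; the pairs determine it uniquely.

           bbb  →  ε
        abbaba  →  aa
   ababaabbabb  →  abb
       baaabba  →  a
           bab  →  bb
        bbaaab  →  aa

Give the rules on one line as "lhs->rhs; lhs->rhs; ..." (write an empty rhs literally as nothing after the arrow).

aab->; ba->b; bba->aa; bbb->

  | bbb => ε
  | abbaba => aaaba => aa
  | ababaabbabb => abbaabbabb => aaaabbabb => aababb => abb
  | baaabba => baabba => babba => bbba => a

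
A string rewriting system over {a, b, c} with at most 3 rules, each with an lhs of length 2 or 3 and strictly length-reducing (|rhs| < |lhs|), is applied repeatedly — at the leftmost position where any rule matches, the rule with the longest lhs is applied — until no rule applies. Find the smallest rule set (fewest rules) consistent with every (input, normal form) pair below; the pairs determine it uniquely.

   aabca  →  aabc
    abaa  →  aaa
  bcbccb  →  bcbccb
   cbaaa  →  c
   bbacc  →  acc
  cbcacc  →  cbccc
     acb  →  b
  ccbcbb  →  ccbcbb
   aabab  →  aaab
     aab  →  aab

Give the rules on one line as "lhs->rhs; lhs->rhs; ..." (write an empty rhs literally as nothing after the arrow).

  | aabca => aabc
  | abaa => aaa
  | bcbccb
  | cbaaa => caaa => caa => ca => c

acb->b; ba->a; ca->c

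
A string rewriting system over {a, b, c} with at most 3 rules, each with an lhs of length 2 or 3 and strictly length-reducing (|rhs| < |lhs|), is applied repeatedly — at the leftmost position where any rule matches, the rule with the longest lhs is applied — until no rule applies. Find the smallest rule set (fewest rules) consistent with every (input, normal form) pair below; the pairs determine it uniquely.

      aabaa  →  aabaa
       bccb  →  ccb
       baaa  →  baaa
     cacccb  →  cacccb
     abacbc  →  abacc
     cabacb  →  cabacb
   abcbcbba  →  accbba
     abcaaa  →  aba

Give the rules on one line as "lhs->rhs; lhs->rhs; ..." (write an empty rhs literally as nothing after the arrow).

bc->c; caa->b

  | aabaa
  | bccb => ccb
  | baaa
  | cacccb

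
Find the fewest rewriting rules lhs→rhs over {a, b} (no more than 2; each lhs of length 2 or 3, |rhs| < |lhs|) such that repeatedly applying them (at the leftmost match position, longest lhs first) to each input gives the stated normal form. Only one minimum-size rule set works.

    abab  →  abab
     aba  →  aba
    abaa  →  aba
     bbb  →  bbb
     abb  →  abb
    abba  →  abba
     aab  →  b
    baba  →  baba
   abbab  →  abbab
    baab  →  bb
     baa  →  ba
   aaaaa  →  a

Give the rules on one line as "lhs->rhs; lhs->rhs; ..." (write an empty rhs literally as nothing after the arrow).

  | abab
  | aba
  | abaa => aba
  | bbb

aa->a; aab->b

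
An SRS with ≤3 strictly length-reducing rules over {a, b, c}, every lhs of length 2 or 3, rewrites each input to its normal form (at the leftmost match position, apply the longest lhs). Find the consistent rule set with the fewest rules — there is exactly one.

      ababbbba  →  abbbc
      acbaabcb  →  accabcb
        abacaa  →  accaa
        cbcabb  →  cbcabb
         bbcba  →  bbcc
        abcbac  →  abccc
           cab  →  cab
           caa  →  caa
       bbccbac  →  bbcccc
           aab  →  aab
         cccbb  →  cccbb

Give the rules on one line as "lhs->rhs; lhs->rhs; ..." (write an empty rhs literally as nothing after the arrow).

  | ababbbba => abbbba => abbbc
  | acbaabcb => accabcb
  | abacaa => accaa
  | cbcabb

ba->c; bab->b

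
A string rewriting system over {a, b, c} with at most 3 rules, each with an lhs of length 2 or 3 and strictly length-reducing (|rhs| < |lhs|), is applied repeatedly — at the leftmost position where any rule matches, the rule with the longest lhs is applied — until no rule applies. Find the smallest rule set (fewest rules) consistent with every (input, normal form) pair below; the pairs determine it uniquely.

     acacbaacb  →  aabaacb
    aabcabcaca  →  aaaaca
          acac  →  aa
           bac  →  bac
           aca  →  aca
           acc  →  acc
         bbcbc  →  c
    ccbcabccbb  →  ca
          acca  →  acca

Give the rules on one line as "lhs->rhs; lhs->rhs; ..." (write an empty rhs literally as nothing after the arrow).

bb->; bc->; cac->a

  | acacbaacb => aabaacb
  | aabcabcaca => aaabcaca => aaaaca
  | acac => aa
  | bac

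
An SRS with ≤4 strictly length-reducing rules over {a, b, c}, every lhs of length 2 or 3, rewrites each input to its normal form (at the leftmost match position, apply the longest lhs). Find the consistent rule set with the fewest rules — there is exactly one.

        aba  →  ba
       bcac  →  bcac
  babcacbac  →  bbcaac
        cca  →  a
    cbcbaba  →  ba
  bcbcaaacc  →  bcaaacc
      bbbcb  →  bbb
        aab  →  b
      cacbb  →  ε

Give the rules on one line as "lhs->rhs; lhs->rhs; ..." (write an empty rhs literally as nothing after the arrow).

ab->b; cb->; cca->a

  | aba => ba
  | bcac
  | babcacbac => bbcacbac => bbcaac
  | cca => a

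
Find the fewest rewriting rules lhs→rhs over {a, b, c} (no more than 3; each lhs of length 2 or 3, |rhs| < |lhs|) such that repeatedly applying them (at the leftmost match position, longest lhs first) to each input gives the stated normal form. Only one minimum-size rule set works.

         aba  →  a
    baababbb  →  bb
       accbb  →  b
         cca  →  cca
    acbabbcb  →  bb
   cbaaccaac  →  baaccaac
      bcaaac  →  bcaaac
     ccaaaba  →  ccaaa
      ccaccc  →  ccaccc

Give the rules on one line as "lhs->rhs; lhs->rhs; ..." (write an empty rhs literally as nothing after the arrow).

ab->; cb->b

  | aba => a
  | baababbb => baabbb => babb => bb
  | accbb => acbb => abb => b
  | cca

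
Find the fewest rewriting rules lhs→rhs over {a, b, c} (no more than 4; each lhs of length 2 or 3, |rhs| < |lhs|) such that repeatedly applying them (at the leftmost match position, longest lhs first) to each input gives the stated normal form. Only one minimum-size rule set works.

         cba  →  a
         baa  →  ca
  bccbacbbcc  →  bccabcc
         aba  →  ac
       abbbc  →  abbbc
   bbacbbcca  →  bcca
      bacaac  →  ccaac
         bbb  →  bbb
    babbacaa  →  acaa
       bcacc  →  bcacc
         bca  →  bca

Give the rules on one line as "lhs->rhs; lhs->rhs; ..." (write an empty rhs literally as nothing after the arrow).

  | cba => a
  | baa => ca
  | bccbacbbcc => bcacbbcc => bccabcc
  | aba => ac

acb->ca; ba->c; bab->c; cb->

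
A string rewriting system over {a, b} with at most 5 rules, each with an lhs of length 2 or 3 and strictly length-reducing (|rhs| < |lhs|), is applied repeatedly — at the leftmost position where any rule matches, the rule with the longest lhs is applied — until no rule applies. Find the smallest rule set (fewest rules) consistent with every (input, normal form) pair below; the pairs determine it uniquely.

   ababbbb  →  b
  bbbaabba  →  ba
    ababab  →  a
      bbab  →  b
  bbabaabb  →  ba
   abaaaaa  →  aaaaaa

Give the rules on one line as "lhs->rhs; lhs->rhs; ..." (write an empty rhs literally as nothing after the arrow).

aab->a; ab->a; abb->; bba->

  | ababbbb => aabbbb => abbb => b
  | bbbaabba => babba => ba
  | ababab => aabab => aab => a
  | bbab => b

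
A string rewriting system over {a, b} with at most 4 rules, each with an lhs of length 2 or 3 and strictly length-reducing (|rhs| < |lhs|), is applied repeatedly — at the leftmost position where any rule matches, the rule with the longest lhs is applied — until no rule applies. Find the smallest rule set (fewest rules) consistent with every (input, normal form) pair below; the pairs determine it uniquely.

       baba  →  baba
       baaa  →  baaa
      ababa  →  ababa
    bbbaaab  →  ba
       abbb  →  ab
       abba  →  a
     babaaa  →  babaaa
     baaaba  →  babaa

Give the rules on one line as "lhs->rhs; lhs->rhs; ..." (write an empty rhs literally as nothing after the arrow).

  | baba
  | baaa
  | ababa
  | bbbaaab => bbaaab => aab => ba

aab->ba; bb->b; bba->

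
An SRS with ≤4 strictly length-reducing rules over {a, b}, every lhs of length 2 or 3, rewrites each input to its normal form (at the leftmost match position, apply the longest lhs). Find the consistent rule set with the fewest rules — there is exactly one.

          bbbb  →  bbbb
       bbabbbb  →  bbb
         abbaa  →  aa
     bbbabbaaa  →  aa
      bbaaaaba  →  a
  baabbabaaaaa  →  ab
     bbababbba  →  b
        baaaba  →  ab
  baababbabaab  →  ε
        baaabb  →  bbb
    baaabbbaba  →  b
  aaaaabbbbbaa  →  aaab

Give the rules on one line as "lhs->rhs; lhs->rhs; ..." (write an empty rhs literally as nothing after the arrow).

abb->; ba->b; bba->ab

  | bbbb
  | bbabbbb => abbbbb => bbb
  | abbaa => aa
  | bbbabbaaa => babbbaaa => bbbbaaa => bbabaa => abbaa => aa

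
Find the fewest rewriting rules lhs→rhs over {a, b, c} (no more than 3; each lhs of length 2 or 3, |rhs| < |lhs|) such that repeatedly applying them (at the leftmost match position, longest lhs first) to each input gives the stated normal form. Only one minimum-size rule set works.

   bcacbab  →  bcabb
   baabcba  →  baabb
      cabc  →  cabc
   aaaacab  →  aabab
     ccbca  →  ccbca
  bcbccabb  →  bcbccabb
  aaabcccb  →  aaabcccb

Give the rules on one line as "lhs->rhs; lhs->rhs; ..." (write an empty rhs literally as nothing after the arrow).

  | bcacbab => bcabb
  | baabcba => baabb
  | cabc
  | aaaacab => aabab

aac->b; cba->b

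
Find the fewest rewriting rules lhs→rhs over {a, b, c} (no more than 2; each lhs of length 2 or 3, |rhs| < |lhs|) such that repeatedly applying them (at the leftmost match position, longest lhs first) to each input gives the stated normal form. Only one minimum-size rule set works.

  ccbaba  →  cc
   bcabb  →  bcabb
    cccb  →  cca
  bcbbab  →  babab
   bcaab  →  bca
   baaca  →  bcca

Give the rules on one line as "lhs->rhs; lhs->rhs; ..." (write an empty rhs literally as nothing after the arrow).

  | ccbaba => caaba => ccba => caa => cc
  | bcabb
  | cccb => cca
  | bcbbab => babab

aa->c; cb->a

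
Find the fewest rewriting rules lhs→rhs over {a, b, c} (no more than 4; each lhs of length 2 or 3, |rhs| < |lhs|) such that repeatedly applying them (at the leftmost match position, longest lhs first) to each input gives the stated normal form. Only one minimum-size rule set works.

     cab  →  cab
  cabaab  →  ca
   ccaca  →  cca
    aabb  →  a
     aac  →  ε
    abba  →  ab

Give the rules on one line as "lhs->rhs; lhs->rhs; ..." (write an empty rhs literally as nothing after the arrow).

aa->a; aab->aa; ac->; ba->

  | cab
  | cabaab => caab => caa => ca
  | ccaca => cca
  | aabb => aab => aa => a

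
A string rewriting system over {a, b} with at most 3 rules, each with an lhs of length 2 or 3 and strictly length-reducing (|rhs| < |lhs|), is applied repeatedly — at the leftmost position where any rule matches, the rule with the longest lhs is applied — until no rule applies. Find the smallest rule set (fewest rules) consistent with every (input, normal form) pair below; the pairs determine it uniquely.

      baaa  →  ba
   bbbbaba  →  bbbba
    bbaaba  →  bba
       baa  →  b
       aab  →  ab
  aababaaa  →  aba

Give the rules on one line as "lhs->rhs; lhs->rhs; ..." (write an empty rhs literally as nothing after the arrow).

  | baaa => ba
  | bbbbaba => bbbba
  | bbaaba => bbaba => bba
  | baa => b

aa->; aab->ab; bab->b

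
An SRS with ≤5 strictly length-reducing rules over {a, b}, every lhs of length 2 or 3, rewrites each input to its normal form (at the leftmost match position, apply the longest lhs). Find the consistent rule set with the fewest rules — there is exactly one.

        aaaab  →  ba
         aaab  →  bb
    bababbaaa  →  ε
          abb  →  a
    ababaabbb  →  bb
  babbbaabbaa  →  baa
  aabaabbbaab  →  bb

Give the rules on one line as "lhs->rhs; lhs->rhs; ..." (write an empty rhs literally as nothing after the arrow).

aaa->b; aab->; ab->a; bbb->

  | aaaab => bab => ba
  | aaab => bb
  | bababbaaa => baabbaaa => bbaaa => bbb => ε
  | abb => ab => a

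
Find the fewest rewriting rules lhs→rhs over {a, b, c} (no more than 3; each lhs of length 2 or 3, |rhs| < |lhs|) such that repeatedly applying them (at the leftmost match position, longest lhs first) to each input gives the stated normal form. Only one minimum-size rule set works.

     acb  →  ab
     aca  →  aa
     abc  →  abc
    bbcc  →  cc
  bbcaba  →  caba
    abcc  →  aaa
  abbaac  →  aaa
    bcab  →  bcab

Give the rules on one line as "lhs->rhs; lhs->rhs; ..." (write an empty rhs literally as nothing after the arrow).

ac->a; bb->; bcc->aa

  | acb => ab
  | aca => aa
  | abc
  | bbcc => cc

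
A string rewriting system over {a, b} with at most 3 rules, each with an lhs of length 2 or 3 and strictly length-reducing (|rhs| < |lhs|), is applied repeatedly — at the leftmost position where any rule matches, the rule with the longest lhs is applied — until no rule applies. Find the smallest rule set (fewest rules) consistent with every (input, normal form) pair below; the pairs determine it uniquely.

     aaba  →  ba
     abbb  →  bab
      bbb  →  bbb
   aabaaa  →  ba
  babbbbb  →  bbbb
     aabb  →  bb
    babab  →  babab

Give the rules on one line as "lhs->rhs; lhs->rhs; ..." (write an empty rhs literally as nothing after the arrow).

  | aaba => ba
  | abbb => bab
  | bbb
  | aabaaa => baaa => ba

aa->; abb->ba; bba->b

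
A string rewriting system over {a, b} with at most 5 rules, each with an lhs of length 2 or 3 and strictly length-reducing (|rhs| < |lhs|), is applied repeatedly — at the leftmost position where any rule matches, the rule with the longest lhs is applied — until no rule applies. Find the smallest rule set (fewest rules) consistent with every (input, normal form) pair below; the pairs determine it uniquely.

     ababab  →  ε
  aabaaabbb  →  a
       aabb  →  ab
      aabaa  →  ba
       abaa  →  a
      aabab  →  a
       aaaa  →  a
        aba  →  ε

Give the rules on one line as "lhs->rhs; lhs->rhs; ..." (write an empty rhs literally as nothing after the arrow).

aa->b; aba->; bab->; bb->a

  | ababab => bab => ε
  | aabaaabbb => bbaaabbb => aaaabbb => baabbb => bbbbb => abbb => aab => bb => a
  | aabb => bbb => ab
  | aabaa => bbaa => aaa => ba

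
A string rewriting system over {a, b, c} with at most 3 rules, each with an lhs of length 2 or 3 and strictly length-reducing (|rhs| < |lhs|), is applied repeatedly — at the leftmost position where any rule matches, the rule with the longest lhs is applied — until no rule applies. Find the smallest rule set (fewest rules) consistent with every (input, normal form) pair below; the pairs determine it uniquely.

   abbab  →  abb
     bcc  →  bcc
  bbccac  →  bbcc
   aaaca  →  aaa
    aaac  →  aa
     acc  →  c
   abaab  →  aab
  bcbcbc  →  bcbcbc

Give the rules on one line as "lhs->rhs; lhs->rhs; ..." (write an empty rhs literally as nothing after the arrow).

ac->; ba->

  | abbab => abb
  | bcc
  | bbccac => bbcc
  | aaaca => aaa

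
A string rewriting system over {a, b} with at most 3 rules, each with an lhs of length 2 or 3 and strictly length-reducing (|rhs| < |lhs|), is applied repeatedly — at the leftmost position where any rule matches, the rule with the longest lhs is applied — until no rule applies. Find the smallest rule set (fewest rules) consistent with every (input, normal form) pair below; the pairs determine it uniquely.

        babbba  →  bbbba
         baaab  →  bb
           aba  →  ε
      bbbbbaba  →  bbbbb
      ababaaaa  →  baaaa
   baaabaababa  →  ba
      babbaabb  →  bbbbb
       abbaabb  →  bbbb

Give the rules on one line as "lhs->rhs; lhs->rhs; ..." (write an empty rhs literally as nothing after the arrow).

  | babbba => bbbba
  | baaab => baab => bab => bb
  | aba => ε
  | bbbbbaba => bbbbb

ab->b; aba->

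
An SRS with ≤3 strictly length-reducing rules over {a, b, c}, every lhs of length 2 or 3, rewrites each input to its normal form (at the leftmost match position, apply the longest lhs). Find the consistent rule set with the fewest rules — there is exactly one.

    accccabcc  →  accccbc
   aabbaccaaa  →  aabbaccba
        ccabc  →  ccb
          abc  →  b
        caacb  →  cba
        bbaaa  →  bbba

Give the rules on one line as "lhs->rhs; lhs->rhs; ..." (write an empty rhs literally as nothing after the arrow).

aaa->ba; abc->b; acb->aa

  | accccabcc => accccbc
  | aabbaccaaa => aabbaccba
  | ccabc => ccb
  | abc => b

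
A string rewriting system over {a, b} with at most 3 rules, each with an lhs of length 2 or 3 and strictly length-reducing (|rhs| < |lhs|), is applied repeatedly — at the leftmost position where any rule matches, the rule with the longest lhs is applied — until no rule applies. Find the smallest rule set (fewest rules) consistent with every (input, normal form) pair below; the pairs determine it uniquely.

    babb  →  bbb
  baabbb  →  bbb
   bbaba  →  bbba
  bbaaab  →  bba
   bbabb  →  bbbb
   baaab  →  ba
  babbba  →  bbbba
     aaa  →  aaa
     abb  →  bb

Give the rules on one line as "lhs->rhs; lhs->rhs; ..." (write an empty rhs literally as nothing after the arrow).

aab->; ab->b

  | babb => bbb
  | baabbb => bbb
  | bbaba => bbba
  | bbaaab => bba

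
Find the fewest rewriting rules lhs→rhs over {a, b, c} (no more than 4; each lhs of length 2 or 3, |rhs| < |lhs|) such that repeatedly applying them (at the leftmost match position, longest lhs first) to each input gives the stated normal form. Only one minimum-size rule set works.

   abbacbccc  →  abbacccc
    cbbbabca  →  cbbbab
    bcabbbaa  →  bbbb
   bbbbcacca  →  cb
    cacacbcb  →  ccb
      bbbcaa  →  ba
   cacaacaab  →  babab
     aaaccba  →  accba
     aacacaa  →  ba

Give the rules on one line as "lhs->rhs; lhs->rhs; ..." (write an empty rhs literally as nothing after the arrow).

  | abbacbccc => abbacccc
  | cbbbabca => cbbbaca => cbbbab
  | bcabbbaa => cabbbaa => bbbbaa => bbbb
  | bbbbcacca => bbbcacca => bbcacca => bcacca => cacca => bcca => cca => cb

aa->; bc->c; ca->b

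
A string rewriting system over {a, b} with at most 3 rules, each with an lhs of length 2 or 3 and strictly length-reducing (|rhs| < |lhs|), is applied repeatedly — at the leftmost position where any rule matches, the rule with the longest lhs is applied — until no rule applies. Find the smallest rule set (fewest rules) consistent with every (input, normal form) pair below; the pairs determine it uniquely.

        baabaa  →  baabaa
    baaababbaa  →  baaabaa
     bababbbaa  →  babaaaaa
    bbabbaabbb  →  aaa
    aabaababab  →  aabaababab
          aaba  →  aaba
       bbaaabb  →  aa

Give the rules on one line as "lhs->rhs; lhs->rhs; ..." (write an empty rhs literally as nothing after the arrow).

  | baabaa
  | baaababbaa => baaabaa
  | bababbbaa => babaaaaa
  | bbabbaabbb => bbaabbb => abbb => aaa

bb->; bba->; bbb->aa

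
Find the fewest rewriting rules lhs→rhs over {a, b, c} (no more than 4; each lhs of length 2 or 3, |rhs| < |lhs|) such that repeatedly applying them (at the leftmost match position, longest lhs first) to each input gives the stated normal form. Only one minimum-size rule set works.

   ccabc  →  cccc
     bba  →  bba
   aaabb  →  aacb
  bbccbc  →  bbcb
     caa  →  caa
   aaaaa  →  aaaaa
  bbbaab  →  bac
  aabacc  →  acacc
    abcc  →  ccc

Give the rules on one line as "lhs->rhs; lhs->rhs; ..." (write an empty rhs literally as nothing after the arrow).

  | ccabc => cccc
  | bba
  | aaabb => aacb
  | bbccbc => bbcb

ab->c; bbb->b; cbc->b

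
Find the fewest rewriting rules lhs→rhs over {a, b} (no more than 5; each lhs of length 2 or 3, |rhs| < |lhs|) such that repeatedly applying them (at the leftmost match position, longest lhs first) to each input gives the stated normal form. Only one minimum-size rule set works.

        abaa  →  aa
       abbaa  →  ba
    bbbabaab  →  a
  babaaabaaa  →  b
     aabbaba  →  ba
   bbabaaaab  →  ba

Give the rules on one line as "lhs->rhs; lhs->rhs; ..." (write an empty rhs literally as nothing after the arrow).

aaa->b; ab->; abb->aa; bb->a

  | abaa => aa
  | abbaa => aaaa => ba
  | bbbabaab => ababaab => abaab => aab => a
  | babaaabaaa => baaabaaa => bbbaaa => abaaa => aaa => b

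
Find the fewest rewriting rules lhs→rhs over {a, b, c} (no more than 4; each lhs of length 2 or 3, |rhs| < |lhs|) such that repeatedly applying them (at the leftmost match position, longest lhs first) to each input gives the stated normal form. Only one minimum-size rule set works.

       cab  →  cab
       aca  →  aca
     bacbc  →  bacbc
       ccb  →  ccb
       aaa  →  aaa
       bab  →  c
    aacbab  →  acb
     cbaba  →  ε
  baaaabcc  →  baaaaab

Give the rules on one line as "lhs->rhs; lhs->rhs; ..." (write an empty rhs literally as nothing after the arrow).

  | cab
  | aca
  | bacbc
  | ccb

acc->cb; bab->c; bcc->ab; cca->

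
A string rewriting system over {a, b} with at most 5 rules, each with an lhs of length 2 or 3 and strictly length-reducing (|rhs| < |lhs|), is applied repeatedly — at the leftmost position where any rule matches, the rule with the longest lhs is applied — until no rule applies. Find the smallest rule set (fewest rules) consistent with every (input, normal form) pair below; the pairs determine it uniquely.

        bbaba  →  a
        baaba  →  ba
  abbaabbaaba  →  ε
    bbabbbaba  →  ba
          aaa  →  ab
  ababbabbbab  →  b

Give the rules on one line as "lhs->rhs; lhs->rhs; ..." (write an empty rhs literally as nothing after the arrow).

  | bbaba => aaba => a
  | baaba => ba
  | abbaabbaaba => bbaabbaaba => aaabbaaba => abbbaaba => bbbaaba => abaaba => aba => ε
  | bbabbbaba => aabbbaba => abbbaba => bbbaba => ababa => ba

aaa->ab; aba->; abb->bb; bb->a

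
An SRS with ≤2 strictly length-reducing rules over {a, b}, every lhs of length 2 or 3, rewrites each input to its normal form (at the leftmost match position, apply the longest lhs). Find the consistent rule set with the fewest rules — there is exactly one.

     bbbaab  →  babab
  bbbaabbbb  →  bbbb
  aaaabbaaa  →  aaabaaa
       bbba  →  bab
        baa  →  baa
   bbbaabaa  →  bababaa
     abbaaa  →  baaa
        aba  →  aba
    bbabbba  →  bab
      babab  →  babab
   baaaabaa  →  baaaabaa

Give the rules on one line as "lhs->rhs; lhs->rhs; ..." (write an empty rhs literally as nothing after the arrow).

abb->b; bba->ab

  | bbbaab => babab
  | bbbaabbbb => bababbbb => babbbb => bbbb
  | aaaabbaaa => aaabaaa
  | bbba => bab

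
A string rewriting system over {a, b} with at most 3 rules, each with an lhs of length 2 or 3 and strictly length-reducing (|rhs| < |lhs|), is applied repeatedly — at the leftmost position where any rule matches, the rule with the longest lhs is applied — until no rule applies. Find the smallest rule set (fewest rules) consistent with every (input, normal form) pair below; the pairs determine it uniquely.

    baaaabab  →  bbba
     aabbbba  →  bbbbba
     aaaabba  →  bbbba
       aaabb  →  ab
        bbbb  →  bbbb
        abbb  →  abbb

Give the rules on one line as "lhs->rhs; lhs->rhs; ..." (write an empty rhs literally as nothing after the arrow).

  | baaaabab => bbaabab => bbbbab => bbba
  | aabbbba => bbbbba
  | aaaabba => baabba => bbbba
  | aaabb => babb => ab

aa->b; bab->a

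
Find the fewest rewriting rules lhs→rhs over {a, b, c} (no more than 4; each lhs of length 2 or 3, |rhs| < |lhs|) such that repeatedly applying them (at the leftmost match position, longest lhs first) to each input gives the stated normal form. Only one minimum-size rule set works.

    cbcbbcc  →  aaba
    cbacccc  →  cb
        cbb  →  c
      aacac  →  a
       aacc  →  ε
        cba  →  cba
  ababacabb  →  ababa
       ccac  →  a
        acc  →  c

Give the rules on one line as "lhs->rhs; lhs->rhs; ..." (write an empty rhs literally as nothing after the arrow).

  | cbcbbcc => ccabcc => aabcc => aaba
  | cbacccc => cbccc => cbac => cb
  | cbb => c
  | aacac => aac => a

ac->; bb->; bcb->ca; cc->a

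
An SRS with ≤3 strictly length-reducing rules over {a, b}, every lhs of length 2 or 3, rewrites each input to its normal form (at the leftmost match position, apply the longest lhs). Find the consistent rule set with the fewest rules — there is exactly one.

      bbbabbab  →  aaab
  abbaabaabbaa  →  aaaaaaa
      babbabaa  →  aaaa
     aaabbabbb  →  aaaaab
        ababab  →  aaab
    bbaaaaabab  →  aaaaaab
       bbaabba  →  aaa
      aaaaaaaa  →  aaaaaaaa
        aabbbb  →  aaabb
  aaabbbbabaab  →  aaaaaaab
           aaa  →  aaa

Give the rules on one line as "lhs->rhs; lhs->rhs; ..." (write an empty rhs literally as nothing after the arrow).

ba->a; bbb->ab

  | bbbabbab => ababbab => aabbab => aabab => aaab
  | abbaabaabbaa => abaabaabbaa => aaabaabbaa => aaaaabbaa => aaaaabaa => aaaaaaa
  | babbabaa => abbabaa => ababaa => aabaa => aaaa
  | aaabbabbb => aaababbb => aaaabbb => aaaaab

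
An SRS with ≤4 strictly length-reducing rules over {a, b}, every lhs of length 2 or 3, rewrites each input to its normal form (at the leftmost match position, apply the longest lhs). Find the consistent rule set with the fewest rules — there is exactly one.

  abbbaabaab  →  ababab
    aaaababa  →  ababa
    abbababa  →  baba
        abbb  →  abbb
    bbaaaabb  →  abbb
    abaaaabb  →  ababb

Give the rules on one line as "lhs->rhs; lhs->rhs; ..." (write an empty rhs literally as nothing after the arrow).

  | abbbaabaab => abababaab => ababab
  | aaaababa => ababa
  | abbababa => aabbaba => baba
  | abbb

aaa->; aab->; bba->ab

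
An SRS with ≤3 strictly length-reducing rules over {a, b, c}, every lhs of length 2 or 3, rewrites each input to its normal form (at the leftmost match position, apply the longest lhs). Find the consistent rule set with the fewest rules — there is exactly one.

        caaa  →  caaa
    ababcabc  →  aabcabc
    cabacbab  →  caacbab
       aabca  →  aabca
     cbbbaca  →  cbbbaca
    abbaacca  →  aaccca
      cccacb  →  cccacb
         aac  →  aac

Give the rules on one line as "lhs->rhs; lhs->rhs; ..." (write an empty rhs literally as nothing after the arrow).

  | caaa
  | ababcabc => aabcabc
  | cabacbab => caacbab
  | aabca

aba->aa; baa->ac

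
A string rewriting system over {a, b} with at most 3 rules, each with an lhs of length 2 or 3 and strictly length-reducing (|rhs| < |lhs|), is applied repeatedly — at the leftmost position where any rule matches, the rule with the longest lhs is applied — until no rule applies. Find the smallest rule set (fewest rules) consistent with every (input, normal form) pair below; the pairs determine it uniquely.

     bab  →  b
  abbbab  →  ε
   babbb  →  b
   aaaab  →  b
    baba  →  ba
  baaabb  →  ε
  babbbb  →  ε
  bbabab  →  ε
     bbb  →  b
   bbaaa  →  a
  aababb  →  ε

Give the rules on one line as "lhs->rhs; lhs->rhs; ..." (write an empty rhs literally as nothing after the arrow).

  | bab => b
  | abbbab => bbab => ab => ε
  | babbb => bbb => b
  | aaaab => aab => b

aa->; ab->; bb->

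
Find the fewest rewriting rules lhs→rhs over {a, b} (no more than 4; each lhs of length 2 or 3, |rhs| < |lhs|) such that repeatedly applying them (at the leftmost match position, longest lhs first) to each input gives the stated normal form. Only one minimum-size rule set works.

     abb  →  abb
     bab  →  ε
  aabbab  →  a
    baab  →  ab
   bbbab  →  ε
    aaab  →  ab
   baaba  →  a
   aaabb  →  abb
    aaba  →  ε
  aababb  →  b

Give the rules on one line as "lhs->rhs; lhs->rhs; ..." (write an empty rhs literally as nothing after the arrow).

aa->; ba->; bab->aa

  | abb
  | bab => aa => ε
  | aabbab => bbab => baa => a
  | baab => ab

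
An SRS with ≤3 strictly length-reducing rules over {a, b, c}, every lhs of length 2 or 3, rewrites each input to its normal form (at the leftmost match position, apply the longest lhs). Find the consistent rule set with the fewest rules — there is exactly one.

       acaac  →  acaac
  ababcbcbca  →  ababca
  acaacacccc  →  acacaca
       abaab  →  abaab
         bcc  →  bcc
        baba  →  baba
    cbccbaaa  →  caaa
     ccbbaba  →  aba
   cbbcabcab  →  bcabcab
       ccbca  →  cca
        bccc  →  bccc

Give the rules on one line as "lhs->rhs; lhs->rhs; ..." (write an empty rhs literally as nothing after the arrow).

acc->ca; cb->

  | acaac
  | ababcbcbca => ababcbca => ababca
  | acaacacccc => acaaccacc => acacaacc => acacaca
  | abaab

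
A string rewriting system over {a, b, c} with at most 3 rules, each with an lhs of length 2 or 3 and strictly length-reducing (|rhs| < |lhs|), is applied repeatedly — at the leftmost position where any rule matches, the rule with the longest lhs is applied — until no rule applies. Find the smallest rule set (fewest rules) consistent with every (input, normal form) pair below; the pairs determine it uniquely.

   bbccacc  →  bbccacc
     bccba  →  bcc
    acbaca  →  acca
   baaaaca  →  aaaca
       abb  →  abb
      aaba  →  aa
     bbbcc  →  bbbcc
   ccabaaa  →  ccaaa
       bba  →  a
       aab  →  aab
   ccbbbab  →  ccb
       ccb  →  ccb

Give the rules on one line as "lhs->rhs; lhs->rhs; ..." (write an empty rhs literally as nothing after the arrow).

  | bbccacc
  | bccba => bcc
  | acbaca => acca
  | baaaaca => aaaca

ba->; bba->a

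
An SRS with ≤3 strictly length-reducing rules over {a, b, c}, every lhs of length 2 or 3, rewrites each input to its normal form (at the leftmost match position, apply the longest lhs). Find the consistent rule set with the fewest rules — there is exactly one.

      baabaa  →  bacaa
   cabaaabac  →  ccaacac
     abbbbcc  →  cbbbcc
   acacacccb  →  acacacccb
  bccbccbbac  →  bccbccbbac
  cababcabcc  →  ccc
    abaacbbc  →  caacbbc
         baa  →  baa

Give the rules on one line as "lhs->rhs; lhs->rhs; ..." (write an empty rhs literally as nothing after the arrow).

  | baabaa => bacaa
  | cabaaabac => ccaaabac => ccaacac
  | abbbbcc => cbbbcc
  | acacacccb

ab->c; abc->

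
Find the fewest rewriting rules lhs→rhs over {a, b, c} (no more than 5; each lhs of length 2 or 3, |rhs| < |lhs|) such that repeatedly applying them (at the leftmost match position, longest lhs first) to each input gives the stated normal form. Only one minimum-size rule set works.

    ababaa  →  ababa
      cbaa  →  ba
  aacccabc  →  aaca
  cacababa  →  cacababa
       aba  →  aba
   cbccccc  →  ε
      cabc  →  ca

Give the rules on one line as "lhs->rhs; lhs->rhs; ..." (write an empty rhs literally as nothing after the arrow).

  | ababaa => ababa
  | cbaa => baa => ba
  | aacccabc => aacabc => aaca
  | cacababa

baa->ba; bc->; cb->b; cc->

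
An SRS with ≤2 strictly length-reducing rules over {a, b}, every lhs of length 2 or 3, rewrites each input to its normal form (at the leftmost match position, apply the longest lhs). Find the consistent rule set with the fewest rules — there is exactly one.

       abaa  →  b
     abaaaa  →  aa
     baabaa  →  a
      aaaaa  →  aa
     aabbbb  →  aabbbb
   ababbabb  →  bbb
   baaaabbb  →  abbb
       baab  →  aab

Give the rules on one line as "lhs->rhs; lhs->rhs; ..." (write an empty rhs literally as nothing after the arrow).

  | abaa => aaa => b
  | abaaaa => aaaaa => baa => aa
  | baabaa => aabaa => aaaa => ba => a
  | aaaaa => baa => aa

aaa->b; ba->a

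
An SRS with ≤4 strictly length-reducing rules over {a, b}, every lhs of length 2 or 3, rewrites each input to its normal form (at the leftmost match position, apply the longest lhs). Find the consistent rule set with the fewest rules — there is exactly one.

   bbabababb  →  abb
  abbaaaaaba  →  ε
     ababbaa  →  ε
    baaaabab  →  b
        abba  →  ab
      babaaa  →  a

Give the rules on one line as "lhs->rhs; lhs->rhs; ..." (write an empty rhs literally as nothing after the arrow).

  | bbabababb => babababb => abababb => aababb => babb => abb
  | abbaaaaaba => abaaaaba => aaaaba => aaba => ba => ε
  | ababbaa => aabbaa => bbaa => ba => ε
  | baaaabab => aaabab => abab => aab => b

aa->; ba->; bab->ab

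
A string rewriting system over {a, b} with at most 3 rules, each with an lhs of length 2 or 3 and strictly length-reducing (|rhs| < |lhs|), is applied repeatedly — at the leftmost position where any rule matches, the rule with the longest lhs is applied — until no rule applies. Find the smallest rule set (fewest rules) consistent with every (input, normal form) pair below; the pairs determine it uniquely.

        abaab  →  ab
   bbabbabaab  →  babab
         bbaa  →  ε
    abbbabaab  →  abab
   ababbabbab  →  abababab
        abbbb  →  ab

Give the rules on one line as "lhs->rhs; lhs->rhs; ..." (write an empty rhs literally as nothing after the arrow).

  | abaab => ab
  | bbabbabaab => babbabaab => bababaab => babab
  | bbaa => baa => ε
  | abbbabaab => abbabaab => ababaab => abab

baa->; bb->b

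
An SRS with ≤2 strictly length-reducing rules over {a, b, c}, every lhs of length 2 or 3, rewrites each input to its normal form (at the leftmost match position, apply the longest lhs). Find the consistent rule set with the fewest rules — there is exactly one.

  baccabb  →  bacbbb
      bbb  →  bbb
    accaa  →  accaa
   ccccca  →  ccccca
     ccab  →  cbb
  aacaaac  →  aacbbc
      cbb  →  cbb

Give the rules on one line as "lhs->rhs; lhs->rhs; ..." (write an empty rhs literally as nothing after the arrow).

  | baccabb => bacbbb
  | bbb
  | accaa
  | ccccca

aaa->bb; cab->bb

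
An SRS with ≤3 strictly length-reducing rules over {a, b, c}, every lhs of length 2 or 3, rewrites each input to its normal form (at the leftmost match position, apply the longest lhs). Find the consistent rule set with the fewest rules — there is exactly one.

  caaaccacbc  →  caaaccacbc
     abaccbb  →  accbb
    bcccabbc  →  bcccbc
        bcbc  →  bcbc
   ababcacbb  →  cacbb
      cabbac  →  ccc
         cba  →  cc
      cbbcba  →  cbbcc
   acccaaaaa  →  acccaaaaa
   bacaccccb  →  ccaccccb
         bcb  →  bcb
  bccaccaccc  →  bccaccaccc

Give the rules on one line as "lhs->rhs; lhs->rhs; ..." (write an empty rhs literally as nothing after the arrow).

ab->; ba->c

  | caaaccacbc
  | abaccbb => accbb
  | bcccabbc => bcccbc
  | bcbc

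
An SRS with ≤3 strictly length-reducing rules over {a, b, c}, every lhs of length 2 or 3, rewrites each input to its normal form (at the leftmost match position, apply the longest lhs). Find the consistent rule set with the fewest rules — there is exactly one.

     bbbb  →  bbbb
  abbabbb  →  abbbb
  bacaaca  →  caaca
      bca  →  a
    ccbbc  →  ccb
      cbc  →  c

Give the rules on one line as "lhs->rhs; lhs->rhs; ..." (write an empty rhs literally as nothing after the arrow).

ba->; bc->

  | bbbb
  | abbabbb => abbbb
  | bacaaca => caaca
  | bca => a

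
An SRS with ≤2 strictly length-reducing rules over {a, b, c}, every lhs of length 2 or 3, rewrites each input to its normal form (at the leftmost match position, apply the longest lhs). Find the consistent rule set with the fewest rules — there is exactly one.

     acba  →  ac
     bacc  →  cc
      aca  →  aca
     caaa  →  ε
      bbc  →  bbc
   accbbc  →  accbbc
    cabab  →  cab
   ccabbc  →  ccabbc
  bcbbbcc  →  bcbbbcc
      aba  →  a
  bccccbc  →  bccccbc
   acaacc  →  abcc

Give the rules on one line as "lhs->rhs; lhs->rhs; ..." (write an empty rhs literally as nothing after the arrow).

ba->; caa->b

  | acba => ac
  | bacc => cc
  | aca
  | caaa => ba => ε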